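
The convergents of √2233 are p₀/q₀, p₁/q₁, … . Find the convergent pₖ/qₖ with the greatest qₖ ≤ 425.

10207/216

√2233 = [47; 3, 1, 12, 1, 3, 94, …] (period length 6).
Convergents:
  p_0/q_0 = 47/1
  p_1/q_1 = 142/3
  p_2/q_2 = 189/4
  p_3/q_3 = 2410/51
  p_4/q_4 = 2599/55
  p_5/q_5 = 10207/216
  p_6/q_6 = 962057/20359
q_5 = 216 ≤ 425 < 20359 = q_6, so the answer is 10207/216.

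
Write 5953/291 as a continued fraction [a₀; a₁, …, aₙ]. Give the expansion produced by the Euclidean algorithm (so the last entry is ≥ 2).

5953 = 20·291 + 133
291 = 2·133 + 25
133 = 5·25 + 8
25 = 3·8 + 1
8 = 8·1 + 0  (stop)
So 5953/291 = [20; 2, 5, 3, 8].

[20; 2, 5, 3, 8]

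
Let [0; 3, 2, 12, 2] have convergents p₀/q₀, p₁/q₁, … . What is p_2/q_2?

Using pₖ = aₖpₖ₋₁ + pₖ₋₂, qₖ = aₖqₖ₋₁ + qₖ₋₂ (with p₋₁=1, p₋₂=0, q₋₁=0, q₋₂=1):
  k=0: a=0, p=0, q=1
  k=1: a=3, p=1, q=3
  k=2: a=2, p=2, q=7

2/7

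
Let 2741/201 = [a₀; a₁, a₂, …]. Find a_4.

2741 = 13·201 + 128   →  a_0 = 13
201 = 1·128 + 73   →  a_1 = 1
128 = 1·73 + 55   →  a_2 = 1
73 = 1·55 + 18   →  a_3 = 1
55 = 3·18 + 1   →  a_4 = 3

3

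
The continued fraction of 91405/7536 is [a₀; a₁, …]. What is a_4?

91405 = 12·7536 + 973   →  a_0 = 12
7536 = 7·973 + 725   →  a_1 = 7
973 = 1·725 + 248   →  a_2 = 1
725 = 2·248 + 229   →  a_3 = 2
248 = 1·229 + 19   →  a_4 = 1

1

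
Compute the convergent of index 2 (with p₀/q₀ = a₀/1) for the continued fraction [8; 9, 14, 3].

1030/127

Using pₖ = aₖpₖ₋₁ + pₖ₋₂, qₖ = aₖqₖ₋₁ + qₖ₋₂ (with p₋₁=1, p₋₂=0, q₋₁=0, q₋₂=1):
  k=0: a=8, p=8, q=1
  k=1: a=9, p=73, q=9
  k=2: a=14, p=1030, q=127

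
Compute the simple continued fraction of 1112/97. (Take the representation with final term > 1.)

1112 = 11*97 + 45
97 = 2*45 + 7
45 = 6*7 + 3
7 = 2*3 + 1
3 = 3*1 + 0  (stop)
So 1112/97 = [11; 2, 6, 2, 3].

[11; 2, 6, 2, 3]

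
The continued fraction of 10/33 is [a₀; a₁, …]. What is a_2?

3

10 = 0·33 + 10   →  a_0 = 0
33 = 3·10 + 3   →  a_1 = 3
10 = 3·3 + 1   →  a_2 = 3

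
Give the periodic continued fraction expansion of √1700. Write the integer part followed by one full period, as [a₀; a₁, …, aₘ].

a₀ = ⌊√1700⌋ = 41.
With m₀=0, d₀=1 and mₖ₊₁ = dₖaₖ − mₖ, dₖ₊₁ = (n − mₖ₊₁²)/dₖ, aₖ₊₁ = ⌊(a₀+mₖ₊₁)/dₖ₊₁⌋:
  k=1: m=41, d=19, a=4
  k=2: m=35, d=25, a=3
  k=3: m=40, d=4, a=20
  k=4: m=40, d=25, a=3
  k=5: m=35, d=19, a=4
  k=6: m=41, d=1, a=82
d=1 and a=2a₀=82 at k=6, so the next step gives (m, d) = (41, 19) again — its k=1 value — and the period has length 6.

[41; 4, 3, 20, 3, 4, 82]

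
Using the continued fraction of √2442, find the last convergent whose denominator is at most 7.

247/5

√2442 = [49; 2, 2, 2, 98, …] (period length 4).
Convergents:
  p_0/q_0 = 49/1
  p_1/q_1 = 99/2
  p_2/q_2 = 247/5
  p_3/q_3 = 593/12
q_2 = 5 ≤ 7 < 12 = q_3, so the answer is 247/5.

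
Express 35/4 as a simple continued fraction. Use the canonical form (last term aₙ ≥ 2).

[8; 1, 3]

35 = 8·4 + 3
4 = 1·3 + 1
3 = 3·1 + 0  (stop)
So 35/4 = [8; 1, 3].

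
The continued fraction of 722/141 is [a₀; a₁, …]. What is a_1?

8

722 = 5·141 + 17   →  a_0 = 5
141 = 8·17 + 5   →  a_1 = 8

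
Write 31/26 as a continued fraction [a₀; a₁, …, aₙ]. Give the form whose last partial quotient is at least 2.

[1; 5, 5]

31 = 1*26 + 5
26 = 5*5 + 1
5 = 5*1 + 0  (stop)
So 31/26 = [1; 5, 5].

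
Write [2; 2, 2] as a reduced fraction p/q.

Using pₖ = aₖpₖ₋₁ + pₖ₋₂ and qₖ = aₖqₖ₋₁ + qₖ₋₂:
  k=0: a=2, p=2, q=1
  k=1: a=2, p=5, q=2
  k=2: a=2, p=12, q=5

12/5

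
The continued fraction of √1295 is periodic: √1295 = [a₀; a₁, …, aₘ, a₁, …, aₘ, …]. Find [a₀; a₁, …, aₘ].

[35; 1, 70]

a₀ = ⌊√1295⌋ = 35.
With m₀=0, d₀=1 and mₖ₊₁ = dₖaₖ − mₖ, dₖ₊₁ = (n − mₖ₊₁²)/dₖ, aₖ₊₁ = ⌊(a₀+mₖ₊₁)/dₖ₊₁⌋:
  k=1: m=35, d=70, a=1
  k=2: m=35, d=1, a=70
d=1 and a=2a₀=70 at k=2, so the next step gives (m, d) = (35, 70) again — its k=1 value — and the period has length 2.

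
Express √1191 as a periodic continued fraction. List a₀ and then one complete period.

[34; 1, 1, 22, 1, 1, 68]

a₀ = ⌊√1191⌋ = 34.
With m₀=0, d₀=1 and mₖ₊₁ = dₖaₖ − mₖ, dₖ₊₁ = (n − mₖ₊₁²)/dₖ, aₖ₊₁ = ⌊(a₀+mₖ₊₁)/dₖ₊₁⌋:
  k=1: m=34, d=35, a=1
  k=2: m=1, d=34, a=1
  k=3: m=33, d=3, a=22
  k=4: m=33, d=34, a=1
  k=5: m=1, d=35, a=1
  k=6: m=34, d=1, a=68
d=1 and a=2a₀=68 at k=6, so the next step gives (m, d) = (34, 35) again — its k=1 value — and the period has length 6.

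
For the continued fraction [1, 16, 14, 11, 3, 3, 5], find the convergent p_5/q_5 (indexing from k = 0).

Using pₖ = aₖpₖ₋₁ + pₖ₋₂, qₖ = aₖqₖ₋₁ + qₖ₋₂ (with p₋₁=1, p₋₂=0, q₋₁=0, q₋₂=1):
  k=0: a=1, p=1, q=1
  k=1: a=16, p=17, q=16
  k=2: a=14, p=239, q=225
  k=3: a=11, p=2646, q=2491
  k=4: a=3, p=8177, q=7698
  k=5: a=3, p=27177, q=25585

27177/25585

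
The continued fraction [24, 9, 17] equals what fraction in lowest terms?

Using pₖ = aₖpₖ₋₁ + pₖ₋₂ and qₖ = aₖqₖ₋₁ + qₖ₋₂:
  k=0: a=24, p=24, q=1
  k=1: a=9, p=217, q=9
  k=2: a=17, p=3713, q=154

3713/154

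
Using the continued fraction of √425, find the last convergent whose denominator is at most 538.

10885/528

√425 = [20; 1, 1, 1, 1, 1, 1, 40, …] (period length 7).
Convergents:
  p_0/q_0 = 20/1
  p_1/q_1 = 21/1
  p_2/q_2 = 41/2
  p_3/q_3 = 62/3
  p_4/q_4 = 103/5
  p_5/q_5 = 165/8
  p_6/q_6 = 268/13
  p_7/q_7 = 10885/528
  p_8/q_8 = 11153/541
q_7 = 528 ≤ 538 < 541 = q_8, so the answer is 10885/528.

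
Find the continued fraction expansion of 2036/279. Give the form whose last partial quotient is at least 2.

2036 = 7×279 + 83
279 = 3×83 + 30
83 = 2×30 + 23
30 = 1×23 + 7
23 = 3×7 + 2
7 = 3×2 + 1
2 = 2×1 + 0  (stop)
So 2036/279 = [7; 3, 2, 1, 3, 3, 2].

[7; 3, 2, 1, 3, 3, 2]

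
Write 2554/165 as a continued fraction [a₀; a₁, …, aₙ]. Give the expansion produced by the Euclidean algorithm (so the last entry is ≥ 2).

2554 = 15·165 + 79
165 = 2·79 + 7
79 = 11·7 + 2
7 = 3·2 + 1
2 = 2·1 + 0  (stop)
So 2554/165 = [15; 2, 11, 3, 2].

[15; 2, 11, 3, 2]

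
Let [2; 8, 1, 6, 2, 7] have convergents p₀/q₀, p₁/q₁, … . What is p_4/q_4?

Using pₖ = aₖpₖ₋₁ + pₖ₋₂, qₖ = aₖqₖ₋₁ + qₖ₋₂ (with p₋₁=1, p₋₂=0, q₋₁=0, q₋₂=1):
  k=0: a=2, p=2, q=1
  k=1: a=8, p=17, q=8
  k=2: a=1, p=19, q=9
  k=3: a=6, p=131, q=62
  k=4: a=2, p=281, q=133

281/133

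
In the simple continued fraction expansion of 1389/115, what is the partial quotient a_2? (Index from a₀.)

1

1389 = 12·115 + 9   →  a_0 = 12
115 = 12·9 + 7   →  a_1 = 12
9 = 1·7 + 2   →  a_2 = 1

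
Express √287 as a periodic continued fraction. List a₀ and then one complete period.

[16; 1, 15, 1, 32]

a₀ = ⌊√287⌋ = 16.
With m₀=0, d₀=1 and mₖ₊₁ = dₖaₖ − mₖ, dₖ₊₁ = (n − mₖ₊₁²)/dₖ, aₖ₊₁ = ⌊(a₀+mₖ₊₁)/dₖ₊₁⌋:
  k=1: m=16, d=31, a=1
  k=2: m=15, d=2, a=15
  k=3: m=15, d=31, a=1
  k=4: m=16, d=1, a=32
d=1 and a=2a₀=32 at k=4, so the next step gives (m, d) = (16, 31) again — its k=1 value — and the period has length 4.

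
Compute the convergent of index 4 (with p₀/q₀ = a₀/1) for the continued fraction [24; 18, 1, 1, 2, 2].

2237/93

Using pₖ = aₖpₖ₋₁ + pₖ₋₂, qₖ = aₖqₖ₋₁ + qₖ₋₂ (with p₋₁=1, p₋₂=0, q₋₁=0, q₋₂=1):
  k=0: a=24, p=24, q=1
  k=1: a=18, p=433, q=18
  k=2: a=1, p=457, q=19
  k=3: a=1, p=890, q=37
  k=4: a=2, p=2237, q=93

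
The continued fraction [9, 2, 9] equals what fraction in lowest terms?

180/19

Fold from the inside: start with 9/1.
  2 + 1/9 = 19/9
  9 + 9/19 = 180/19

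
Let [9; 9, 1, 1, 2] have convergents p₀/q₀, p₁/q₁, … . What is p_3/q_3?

173/19

Using pₖ = aₖpₖ₋₁ + pₖ₋₂, qₖ = aₖqₖ₋₁ + qₖ₋₂ (with p₋₁=1, p₋₂=0, q₋₁=0, q₋₂=1):
  k=0: a=9, p=9, q=1
  k=1: a=9, p=82, q=9
  k=2: a=1, p=91, q=10
  k=3: a=1, p=173, q=19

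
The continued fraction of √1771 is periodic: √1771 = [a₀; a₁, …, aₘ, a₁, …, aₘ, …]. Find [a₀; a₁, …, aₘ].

[42; 12, 84]

a₀ = ⌊√1771⌋ = 42.
With m₀=0, d₀=1 and mₖ₊₁ = dₖaₖ − mₖ, dₖ₊₁ = (n − mₖ₊₁²)/dₖ, aₖ₊₁ = ⌊(a₀+mₖ₊₁)/dₖ₊₁⌋:
  k=1: m=42, d=7, a=12
  k=2: m=42, d=1, a=84
d=1 and a=2a₀=84 at k=2, so the next step gives (m, d) = (42, 7) again — its k=1 value — and the period has length 2.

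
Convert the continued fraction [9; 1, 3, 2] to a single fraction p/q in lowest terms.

Fold from the inside: start with 2/1.
  3 + 1/2 = 7/2
  1 + 2/7 = 9/7
  9 + 7/9 = 88/9

88/9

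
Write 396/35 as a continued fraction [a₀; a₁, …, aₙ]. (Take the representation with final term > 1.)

396 = 11×35 + 11
35 = 3×11 + 2
11 = 5×2 + 1
2 = 2×1 + 0  (stop)
So 396/35 = [11; 3, 5, 2].

[11; 3, 5, 2]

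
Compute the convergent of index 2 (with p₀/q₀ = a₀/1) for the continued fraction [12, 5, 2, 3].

Using pₖ = aₖpₖ₋₁ + pₖ₋₂, qₖ = aₖqₖ₋₁ + qₖ₋₂ (with p₋₁=1, p₋₂=0, q₋₁=0, q₋₂=1):
  k=0: a=12, p=12, q=1
  k=1: a=5, p=61, q=5
  k=2: a=2, p=134, q=11

134/11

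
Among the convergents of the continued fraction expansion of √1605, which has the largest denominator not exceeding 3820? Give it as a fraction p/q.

√1605 = [40; 16, 80, …] (period length 2).
Convergents:
  p_0/q_0 = 40/1
  p_1/q_1 = 641/16
  p_2/q_2 = 51320/1281
  p_3/q_3 = 821761/20512
q_2 = 1281 ≤ 3820 < 20512 = q_3, so the answer is 51320/1281.

51320/1281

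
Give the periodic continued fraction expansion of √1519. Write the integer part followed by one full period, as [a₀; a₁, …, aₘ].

a₀ = ⌊√1519⌋ = 38.
With m₀=0, d₀=1 and mₖ₊₁ = dₖaₖ − mₖ, dₖ₊₁ = (n − mₖ₊₁²)/dₖ, aₖ₊₁ = ⌊(a₀+mₖ₊₁)/dₖ₊₁⌋:
  k=1: m=38, d=75, a=1
  k=2: m=37, d=2, a=37
  k=3: m=37, d=75, a=1
  k=4: m=38, d=1, a=76
d=1 and a=2a₀=76 at k=4, so the next step gives (m, d) = (38, 75) again — its k=1 value — and the period has length 4.

[38; 1, 37, 1, 76]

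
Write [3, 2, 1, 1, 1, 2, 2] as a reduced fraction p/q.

Using pₖ = aₖpₖ₋₁ + pₖ₋₂ and qₖ = aₖqₖ₋₁ + qₖ₋₂:
  k=0: a=3, p=3, q=1
  k=1: a=2, p=7, q=2
  k=2: a=1, p=10, q=3
  k=3: a=1, p=17, q=5
  k=4: a=1, p=27, q=8
  k=5: a=2, p=71, q=21
  k=6: a=2, p=169, q=50

169/50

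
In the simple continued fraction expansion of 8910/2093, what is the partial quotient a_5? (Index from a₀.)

2

8910 = 4·2093 + 538   →  a_0 = 4
2093 = 3·538 + 479   →  a_1 = 3
538 = 1·479 + 59   →  a_2 = 1
479 = 8·59 + 7   →  a_3 = 8
59 = 8·7 + 3   →  a_4 = 8
7 = 2·3 + 1   →  a_5 = 2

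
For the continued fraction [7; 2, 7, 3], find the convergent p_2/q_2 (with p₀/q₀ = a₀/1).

112/15

Using pₖ = aₖpₖ₋₁ + pₖ₋₂, qₖ = aₖqₖ₋₁ + qₖ₋₂ (with p₋₁=1, p₋₂=0, q₋₁=0, q₋₂=1):
  k=0: a=7, p=7, q=1
  k=1: a=2, p=15, q=2
  k=2: a=7, p=112, q=15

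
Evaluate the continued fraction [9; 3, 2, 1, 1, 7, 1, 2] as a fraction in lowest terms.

3913/421

Fold from the inside: start with 2/1.
  1 + 1/2 = 3/2
  7 + 2/3 = 23/3
  1 + 3/23 = 26/23
  1 + 23/26 = 49/26
  2 + 26/49 = 124/49
  3 + 49/124 = 421/124
  9 + 124/421 = 3913/421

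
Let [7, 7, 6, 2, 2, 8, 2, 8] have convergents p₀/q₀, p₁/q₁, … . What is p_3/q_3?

664/93

Using pₖ = aₖpₖ₋₁ + pₖ₋₂, qₖ = aₖqₖ₋₁ + qₖ₋₂ (with p₋₁=1, p₋₂=0, q₋₁=0, q₋₂=1):
  k=0: a=7, p=7, q=1
  k=1: a=7, p=50, q=7
  k=2: a=6, p=307, q=43
  k=3: a=2, p=664, q=93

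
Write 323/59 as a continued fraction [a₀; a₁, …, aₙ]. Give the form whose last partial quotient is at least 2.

323 = 5×59 + 28
59 = 2×28 + 3
28 = 9×3 + 1
3 = 3×1 + 0  (stop)
So 323/59 = [5; 2, 9, 3].

[5; 2, 9, 3]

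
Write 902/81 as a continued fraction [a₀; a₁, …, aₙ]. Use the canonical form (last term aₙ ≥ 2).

[11; 7, 2, 1, 3]

902 = 11·81 + 11
81 = 7·11 + 4
11 = 2·4 + 3
4 = 1·3 + 1
3 = 3·1 + 0  (stop)
So 902/81 = [11; 7, 2, 1, 3].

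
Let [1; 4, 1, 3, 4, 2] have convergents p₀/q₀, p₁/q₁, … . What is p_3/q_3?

23/19

Using pₖ = aₖpₖ₋₁ + pₖ₋₂, qₖ = aₖqₖ₋₁ + qₖ₋₂ (with p₋₁=1, p₋₂=0, q₋₁=0, q₋₂=1):
  k=0: a=1, p=1, q=1
  k=1: a=4, p=5, q=4
  k=2: a=1, p=6, q=5
  k=3: a=3, p=23, q=19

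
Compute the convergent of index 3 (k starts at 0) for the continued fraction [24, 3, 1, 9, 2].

Using pₖ = aₖpₖ₋₁ + pₖ₋₂, qₖ = aₖqₖ₋₁ + qₖ₋₂ (with p₋₁=1, p₋₂=0, q₋₁=0, q₋₂=1):
  k=0: a=24, p=24, q=1
  k=1: a=3, p=73, q=3
  k=2: a=1, p=97, q=4
  k=3: a=9, p=946, q=39

946/39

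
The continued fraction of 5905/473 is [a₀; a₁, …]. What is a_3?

5905 = 12·473 + 229   →  a_0 = 12
473 = 2·229 + 15   →  a_1 = 2
229 = 15·15 + 4   →  a_2 = 15
15 = 3·4 + 3   →  a_3 = 3

3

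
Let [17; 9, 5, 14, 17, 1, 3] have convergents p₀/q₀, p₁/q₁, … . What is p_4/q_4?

190711/11147

Using pₖ = aₖpₖ₋₁ + pₖ₋₂, qₖ = aₖqₖ₋₁ + qₖ₋₂ (with p₋₁=1, p₋₂=0, q₋₁=0, q₋₂=1):
  k=0: a=17, p=17, q=1
  k=1: a=9, p=154, q=9
  k=2: a=5, p=787, q=46
  k=3: a=14, p=11172, q=653
  k=4: a=17, p=190711, q=11147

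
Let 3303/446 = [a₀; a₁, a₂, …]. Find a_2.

2

3303 = 7·446 + 181   →  a_0 = 7
446 = 2·181 + 84   →  a_1 = 2
181 = 2·84 + 13   →  a_2 = 2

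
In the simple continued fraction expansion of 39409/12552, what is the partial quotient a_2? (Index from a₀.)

39409 = 3·12552 + 1753   →  a_0 = 3
12552 = 7·1753 + 281   →  a_1 = 7
1753 = 6·281 + 67   →  a_2 = 6

6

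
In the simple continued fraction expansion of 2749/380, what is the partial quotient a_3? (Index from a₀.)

2749 = 7·380 + 89   →  a_0 = 7
380 = 4·89 + 24   →  a_1 = 4
89 = 3·24 + 17   →  a_2 = 3
24 = 1·17 + 7   →  a_3 = 1

1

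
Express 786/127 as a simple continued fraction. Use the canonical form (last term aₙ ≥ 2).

[6; 5, 3, 2, 3]

786 = 6×127 + 24
127 = 5×24 + 7
24 = 3×7 + 3
7 = 2×3 + 1
3 = 3×1 + 0  (stop)
So 786/127 = [6; 5, 3, 2, 3].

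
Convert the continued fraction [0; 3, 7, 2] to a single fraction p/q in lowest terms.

Using pₖ = aₖpₖ₋₁ + pₖ₋₂ and qₖ = aₖqₖ₋₁ + qₖ₋₂:
  k=0: a=0, p=0, q=1
  k=1: a=3, p=1, q=3
  k=2: a=7, p=7, q=22
  k=3: a=2, p=15, q=47

15/47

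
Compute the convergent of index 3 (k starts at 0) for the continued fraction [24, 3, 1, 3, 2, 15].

364/15

Using pₖ = aₖpₖ₋₁ + pₖ₋₂, qₖ = aₖqₖ₋₁ + qₖ₋₂ (with p₋₁=1, p₋₂=0, q₋₁=0, q₋₂=1):
  k=0: a=24, p=24, q=1
  k=1: a=3, p=73, q=3
  k=2: a=1, p=97, q=4
  k=3: a=3, p=364, q=15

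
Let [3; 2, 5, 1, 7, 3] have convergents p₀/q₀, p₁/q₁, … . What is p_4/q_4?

Using pₖ = aₖpₖ₋₁ + pₖ₋₂, qₖ = aₖqₖ₋₁ + qₖ₋₂ (with p₋₁=1, p₋₂=0, q₋₁=0, q₋₂=1):
  k=0: a=3, p=3, q=1
  k=1: a=2, p=7, q=2
  k=2: a=5, p=38, q=11
  k=3: a=1, p=45, q=13
  k=4: a=7, p=353, q=102

353/102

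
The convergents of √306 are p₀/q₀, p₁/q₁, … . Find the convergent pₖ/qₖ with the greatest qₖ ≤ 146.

2449/140

√306 = [17; 2, 34, …] (period length 2).
Convergents:
  p_0/q_0 = 17/1
  p_1/q_1 = 35/2
  p_2/q_2 = 1207/69
  p_3/q_3 = 2449/140
  p_4/q_4 = 84473/4829
q_3 = 140 ≤ 146 < 4829 = q_4, so the answer is 2449/140.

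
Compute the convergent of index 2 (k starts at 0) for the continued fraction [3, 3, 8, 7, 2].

83/25

Using pₖ = aₖpₖ₋₁ + pₖ₋₂, qₖ = aₖqₖ₋₁ + qₖ₋₂ (with p₋₁=1, p₋₂=0, q₋₁=0, q₋₂=1):
  k=0: a=3, p=3, q=1
  k=1: a=3, p=10, q=3
  k=2: a=8, p=83, q=25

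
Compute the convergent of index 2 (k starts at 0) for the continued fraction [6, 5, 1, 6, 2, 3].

37/6

Using pₖ = aₖpₖ₋₁ + pₖ₋₂, qₖ = aₖqₖ₋₁ + qₖ₋₂ (with p₋₁=1, p₋₂=0, q₋₁=0, q₋₂=1):
  k=0: a=6, p=6, q=1
  k=1: a=5, p=31, q=5
  k=2: a=1, p=37, q=6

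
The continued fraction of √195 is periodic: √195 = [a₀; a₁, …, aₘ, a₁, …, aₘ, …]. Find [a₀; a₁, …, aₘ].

a₀ = ⌊√195⌋ = 13.
With m₀=0, d₀=1 and mₖ₊₁ = dₖaₖ − mₖ, dₖ₊₁ = (n − mₖ₊₁²)/dₖ, aₖ₊₁ = ⌊(a₀+mₖ₊₁)/dₖ₊₁⌋:
  k=1: m=13, d=26, a=1
  k=2: m=13, d=1, a=26
d=1 and a=2a₀=26 at k=2, so the next step gives (m, d) = (13, 26) again — its k=1 value — and the period has length 2.

[13; 1, 26]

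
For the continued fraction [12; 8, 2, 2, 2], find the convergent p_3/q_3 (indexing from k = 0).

509/42

Using pₖ = aₖpₖ₋₁ + pₖ₋₂, qₖ = aₖqₖ₋₁ + qₖ₋₂ (with p₋₁=1, p₋₂=0, q₋₁=0, q₋₂=1):
  k=0: a=12, p=12, q=1
  k=1: a=8, p=97, q=8
  k=2: a=2, p=206, q=17
  k=3: a=2, p=509, q=42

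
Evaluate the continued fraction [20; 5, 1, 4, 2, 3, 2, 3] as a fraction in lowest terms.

Using pₖ = aₖpₖ₋₁ + pₖ₋₂ and qₖ = aₖqₖ₋₁ + qₖ₋₂:
  k=0: a=20, p=20, q=1
  k=1: a=5, p=101, q=5
  k=2: a=1, p=121, q=6
  k=3: a=4, p=585, q=29
  k=4: a=2, p=1291, q=64
  k=5: a=3, p=4458, q=221
  k=6: a=2, p=10207, q=506
  k=7: a=3, p=35079, q=1739

35079/1739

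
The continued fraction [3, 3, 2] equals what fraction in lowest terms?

23/7

Fold from the inside: start with 2/1.
  3 + 1/2 = 7/2
  3 + 2/7 = 23/7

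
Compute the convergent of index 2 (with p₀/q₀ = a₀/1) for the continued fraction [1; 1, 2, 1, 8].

5/3

Using pₖ = aₖpₖ₋₁ + pₖ₋₂, qₖ = aₖqₖ₋₁ + qₖ₋₂ (with p₋₁=1, p₋₂=0, q₋₁=0, q₋₂=1):
  k=0: a=1, p=1, q=1
  k=1: a=1, p=2, q=1
  k=2: a=2, p=5, q=3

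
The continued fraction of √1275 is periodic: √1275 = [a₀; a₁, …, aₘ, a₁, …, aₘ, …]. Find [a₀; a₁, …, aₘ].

[35; 1, 2, 2, 2, 2, 2, 1, 70]

a₀ = ⌊√1275⌋ = 35.
With m₀=0, d₀=1 and mₖ₊₁ = dₖaₖ − mₖ, dₖ₊₁ = (n − mₖ₊₁²)/dₖ, aₖ₊₁ = ⌊(a₀+mₖ₊₁)/dₖ₊₁⌋:
  k=1: m=35, d=50, a=1
  k=2: m=15, d=21, a=2
  k=3: m=27, d=26, a=2
  k=4: m=25, d=25, a=2
  k=5: m=25, d=26, a=2
  k=6: m=27, d=21, a=2
  k=7: m=15, d=50, a=1
  k=8: m=35, d=1, a=70
d=1 and a=2a₀=70 at k=8, so the next step gives (m, d) = (35, 50) again — its k=1 value — and the period has length 8.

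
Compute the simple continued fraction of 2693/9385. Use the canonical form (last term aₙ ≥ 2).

[0; 3, 2, 16, 8, 10]

2693 = 0·9385 + 2693
9385 = 3·2693 + 1306
2693 = 2·1306 + 81
1306 = 16·81 + 10
81 = 8·10 + 1
10 = 10·1 + 0  (stop)
So 2693/9385 = [0; 3, 2, 16, 8, 10].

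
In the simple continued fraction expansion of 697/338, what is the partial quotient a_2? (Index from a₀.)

697 = 2·338 + 21   →  a_0 = 2
338 = 16·21 + 2   →  a_1 = 16
21 = 10·2 + 1   →  a_2 = 10

10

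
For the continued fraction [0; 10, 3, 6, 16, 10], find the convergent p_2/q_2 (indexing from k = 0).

3/31

Using pₖ = aₖpₖ₋₁ + pₖ₋₂, qₖ = aₖqₖ₋₁ + qₖ₋₂ (with p₋₁=1, p₋₂=0, q₋₁=0, q₋₂=1):
  k=0: a=0, p=0, q=1
  k=1: a=10, p=1, q=10
  k=2: a=3, p=3, q=31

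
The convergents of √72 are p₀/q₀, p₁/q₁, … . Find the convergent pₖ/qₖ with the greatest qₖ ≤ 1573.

9512/1121

√72 = [8; 2, 16, …] (period length 2).
Convergents:
  p_0/q_0 = 8/1
  p_1/q_1 = 17/2
  p_2/q_2 = 280/33
  p_3/q_3 = 577/68
  p_4/q_4 = 9512/1121
  p_5/q_5 = 19601/2310
q_4 = 1121 ≤ 1573 < 2310 = q_5, so the answer is 9512/1121.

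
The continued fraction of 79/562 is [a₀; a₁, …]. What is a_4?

3

79 = 0·562 + 79   →  a_0 = 0
562 = 7·79 + 9   →  a_1 = 7
79 = 8·9 + 7   →  a_2 = 8
9 = 1·7 + 2   →  a_3 = 1
7 = 3·2 + 1   →  a_4 = 3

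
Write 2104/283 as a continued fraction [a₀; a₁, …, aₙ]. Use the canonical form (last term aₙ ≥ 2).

[7; 2, 3, 3, 12]

2104 = 7·283 + 123
283 = 2·123 + 37
123 = 3·37 + 12
37 = 3·12 + 1
12 = 12·1 + 0  (stop)
So 2104/283 = [7; 2, 3, 3, 12].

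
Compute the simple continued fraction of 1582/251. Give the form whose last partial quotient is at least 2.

1582 = 6×251 + 76
251 = 3×76 + 23
76 = 3×23 + 7
23 = 3×7 + 2
7 = 3×2 + 1
2 = 2×1 + 0  (stop)
So 1582/251 = [6; 3, 3, 3, 3, 2].

[6; 3, 3, 3, 3, 2]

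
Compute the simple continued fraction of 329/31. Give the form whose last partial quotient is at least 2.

[10; 1, 1, 1, 1, 2, 2]

329 = 10·31 + 19
31 = 1·19 + 12
19 = 1·12 + 7
12 = 1·7 + 5
7 = 1·5 + 2
5 = 2·2 + 1
2 = 2·1 + 0  (stop)
So 329/31 = [10; 1, 1, 1, 1, 2, 2].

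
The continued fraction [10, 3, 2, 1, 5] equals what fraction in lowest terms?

587/57

Using pₖ = aₖpₖ₋₁ + pₖ₋₂ and qₖ = aₖqₖ₋₁ + qₖ₋₂:
  k=0: a=10, p=10, q=1
  k=1: a=3, p=31, q=3
  k=2: a=2, p=72, q=7
  k=3: a=1, p=103, q=10
  k=4: a=5, p=587, q=57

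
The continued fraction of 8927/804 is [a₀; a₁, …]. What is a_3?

2

8927 = 11·804 + 83   →  a_0 = 11
804 = 9·83 + 57   →  a_1 = 9
83 = 1·57 + 26   →  a_2 = 1
57 = 2·26 + 5   →  a_3 = 2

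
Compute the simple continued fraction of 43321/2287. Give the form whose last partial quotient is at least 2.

43321 = 18×2287 + 2155
2287 = 1×2155 + 132
2155 = 16×132 + 43
132 = 3×43 + 3
43 = 14×3 + 1
3 = 3×1 + 0  (stop)
So 43321/2287 = [18; 1, 16, 3, 14, 3].

[18; 1, 16, 3, 14, 3]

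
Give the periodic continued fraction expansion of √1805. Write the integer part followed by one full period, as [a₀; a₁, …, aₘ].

[42; 2, 16, 2, 84]

a₀ = ⌊√1805⌋ = 42.
With m₀=0, d₀=1 and mₖ₊₁ = dₖaₖ − mₖ, dₖ₊₁ = (n − mₖ₊₁²)/dₖ, aₖ₊₁ = ⌊(a₀+mₖ₊₁)/dₖ₊₁⌋:
  k=1: m=42, d=41, a=2
  k=2: m=40, d=5, a=16
  k=3: m=40, d=41, a=2
  k=4: m=42, d=1, a=84
d=1 and a=2a₀=84 at k=4, so the next step gives (m, d) = (42, 41) again — its k=1 value — and the period has length 4.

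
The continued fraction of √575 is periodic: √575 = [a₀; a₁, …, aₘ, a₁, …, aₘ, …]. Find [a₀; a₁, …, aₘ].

a₀ = ⌊√575⌋ = 23.
With m₀=0, d₀=1 and mₖ₊₁ = dₖaₖ − mₖ, dₖ₊₁ = (n − mₖ₊₁²)/dₖ, aₖ₊₁ = ⌊(a₀+mₖ₊₁)/dₖ₊₁⌋:
  k=1: m=23, d=46, a=1
  k=2: m=23, d=1, a=46
d=1 and a=2a₀=46 at k=2, so the next step gives (m, d) = (23, 46) again — its k=1 value — and the period has length 2.

[23; 1, 46]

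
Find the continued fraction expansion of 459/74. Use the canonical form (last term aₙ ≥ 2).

459 = 6*74 + 15
74 = 4*15 + 14
15 = 1*14 + 1
14 = 14*1 + 0  (stop)
So 459/74 = [6; 4, 1, 14].

[6; 4, 1, 14]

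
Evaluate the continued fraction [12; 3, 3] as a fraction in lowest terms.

123/10

Using pₖ = aₖpₖ₋₁ + pₖ₋₂ and qₖ = aₖqₖ₋₁ + qₖ₋₂:
  k=0: a=12, p=12, q=1
  k=1: a=3, p=37, q=3
  k=2: a=3, p=123, q=10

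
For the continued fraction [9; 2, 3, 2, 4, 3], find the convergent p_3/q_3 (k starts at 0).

151/16

Using pₖ = aₖpₖ₋₁ + pₖ₋₂, qₖ = aₖqₖ₋₁ + qₖ₋₂ (with p₋₁=1, p₋₂=0, q₋₁=0, q₋₂=1):
  k=0: a=9, p=9, q=1
  k=1: a=2, p=19, q=2
  k=2: a=3, p=66, q=7
  k=3: a=2, p=151, q=16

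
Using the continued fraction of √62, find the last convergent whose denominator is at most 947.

6937/881

√62 = [7; 1, 6, 1, 14, …] (period length 4).
Convergents:
  p_0/q_0 = 7/1
  p_1/q_1 = 8/1
  p_2/q_2 = 55/7
  p_3/q_3 = 63/8
  p_4/q_4 = 937/119
  p_5/q_5 = 1000/127
  p_6/q_6 = 6937/881
  p_7/q_7 = 7937/1008
q_6 = 881 ≤ 947 < 1008 = q_7, so the answer is 6937/881.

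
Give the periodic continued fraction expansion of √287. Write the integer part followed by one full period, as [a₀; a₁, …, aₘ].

[16; 1, 15, 1, 32]

a₀ = ⌊√287⌋ = 16.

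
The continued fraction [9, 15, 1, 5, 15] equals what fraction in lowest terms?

13060/1441

Using pₖ = aₖpₖ₋₁ + pₖ₋₂ and qₖ = aₖqₖ₋₁ + qₖ₋₂:
  k=0: a=9, p=9, q=1
  k=1: a=15, p=136, q=15
  k=2: a=1, p=145, q=16
  k=3: a=5, p=861, q=95
  k=4: a=15, p=13060, q=1441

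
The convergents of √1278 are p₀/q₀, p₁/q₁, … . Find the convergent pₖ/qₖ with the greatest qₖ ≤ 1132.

√1278 = [35; 1, 2, 1, 70, …] (period length 4).
Convergents:
  p_0/q_0 = 35/1
  p_1/q_1 = 36/1
  p_2/q_2 = 107/3
  p_3/q_3 = 143/4
  p_4/q_4 = 10117/283
  p_5/q_5 = 10260/287
  p_6/q_6 = 30637/857
  p_7/q_7 = 40897/1144
q_6 = 857 ≤ 1132 < 1144 = q_7, so the answer is 30637/857.

30637/857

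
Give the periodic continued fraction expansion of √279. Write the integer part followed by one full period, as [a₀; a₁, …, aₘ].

a₀ = ⌊√279⌋ = 16.
With m₀=0, d₀=1 and mₖ₊₁ = dₖaₖ − mₖ, dₖ₊₁ = (n − mₖ₊₁²)/dₖ, aₖ₊₁ = ⌊(a₀+mₖ₊₁)/dₖ₊₁⌋:
  k=1: m=16, d=23, a=1
  k=2: m=7, d=10, a=2
  k=3: m=13, d=11, a=2
  k=4: m=9, d=18, a=1
  k=5: m=9, d=11, a=2
  k=6: m=13, d=10, a=2
  k=7: m=7, d=23, a=1
  k=8: m=16, d=1, a=32
d=1 and a=2a₀=32 at k=8, so the next step gives (m, d) = (16, 23) again — its k=1 value — and the period has length 8.

[16; 1, 2, 2, 1, 2, 2, 1, 32]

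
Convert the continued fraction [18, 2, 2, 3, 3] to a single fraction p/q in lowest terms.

Fold from the inside: start with 3/1.
  3 + 1/3 = 10/3
  2 + 3/10 = 23/10
  2 + 10/23 = 56/23
  18 + 23/56 = 1031/56

1031/56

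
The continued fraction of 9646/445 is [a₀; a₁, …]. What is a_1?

9646 = 21·445 + 301   →  a_0 = 21
445 = 1·301 + 144   →  a_1 = 1

1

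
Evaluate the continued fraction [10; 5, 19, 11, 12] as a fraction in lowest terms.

130819/12828

Using pₖ = aₖpₖ₋₁ + pₖ₋₂ and qₖ = aₖqₖ₋₁ + qₖ₋₂:
  k=0: a=10, p=10, q=1
  k=1: a=5, p=51, q=5
  k=2: a=19, p=979, q=96
  k=3: a=11, p=10820, q=1061
  k=4: a=12, p=130819, q=12828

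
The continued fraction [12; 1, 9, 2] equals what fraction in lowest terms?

Fold from the inside: start with 2/1.
  9 + 1/2 = 19/2
  1 + 2/19 = 21/19
  12 + 19/21 = 271/21

271/21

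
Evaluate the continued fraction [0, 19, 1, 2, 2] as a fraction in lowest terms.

7/138

Fold from the inside: start with 2/1.
  2 + 1/2 = 5/2
  1 + 2/5 = 7/5
  19 + 5/7 = 138/7
  0 + 7/138 = 7/138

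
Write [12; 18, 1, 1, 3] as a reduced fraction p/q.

1567/130

Fold from the inside: start with 3/1.
  1 + 1/3 = 4/3
  1 + 3/4 = 7/4
  18 + 4/7 = 130/7
  12 + 7/130 = 1567/130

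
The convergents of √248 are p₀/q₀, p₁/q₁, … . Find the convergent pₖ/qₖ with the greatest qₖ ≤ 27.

63/4

√248 = [15; 1, 2, 1, 30, …] (period length 4).
Convergents:
  p_0/q_0 = 15/1
  p_1/q_1 = 16/1
  p_2/q_2 = 47/3
  p_3/q_3 = 63/4
  p_4/q_4 = 1937/123
q_3 = 4 ≤ 27 < 123 = q_4, so the answer is 63/4.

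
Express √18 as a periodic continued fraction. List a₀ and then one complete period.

[4; 4, 8]

a₀ = ⌊√18⌋ = 4.
With m₀=0, d₀=1 and mₖ₊₁ = dₖaₖ − mₖ, dₖ₊₁ = (n − mₖ₊₁²)/dₖ, aₖ₊₁ = ⌊(a₀+mₖ₊₁)/dₖ₊₁⌋:
  k=1: m=4, d=2, a=4
  k=2: m=4, d=1, a=8
d=1 and a=2a₀=8 at k=2, so the next step gives (m, d) = (4, 2) again — its k=1 value — and the period has length 2.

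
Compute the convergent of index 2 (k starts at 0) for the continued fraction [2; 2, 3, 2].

17/7

Using pₖ = aₖpₖ₋₁ + pₖ₋₂, qₖ = aₖqₖ₋₁ + qₖ₋₂ (with p₋₁=1, p₋₂=0, q₋₁=0, q₋₂=1):
  k=0: a=2, p=2, q=1
  k=1: a=2, p=5, q=2
  k=2: a=3, p=17, q=7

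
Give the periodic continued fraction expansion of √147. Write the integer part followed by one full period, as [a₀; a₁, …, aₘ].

a₀ = ⌊√147⌋ = 12.

[12; 8, 24]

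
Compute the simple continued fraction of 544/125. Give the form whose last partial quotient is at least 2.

[4; 2, 1, 5, 3, 2]

544 = 4*125 + 44
125 = 2*44 + 37
44 = 1*37 + 7
37 = 5*7 + 2
7 = 3*2 + 1
2 = 2*1 + 0  (stop)
So 544/125 = [4; 2, 1, 5, 3, 2].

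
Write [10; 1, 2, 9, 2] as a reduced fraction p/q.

630/59

Fold from the inside: start with 2/1.
  9 + 1/2 = 19/2
  2 + 2/19 = 40/19
  1 + 19/40 = 59/40
  10 + 40/59 = 630/59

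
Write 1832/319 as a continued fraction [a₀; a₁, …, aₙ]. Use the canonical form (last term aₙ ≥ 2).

[5; 1, 2, 1, 8, 9]

1832 = 5×319 + 237
319 = 1×237 + 82
237 = 2×82 + 73
82 = 1×73 + 9
73 = 8×9 + 1
9 = 9×1 + 0  (stop)
So 1832/319 = [5; 1, 2, 1, 8, 9].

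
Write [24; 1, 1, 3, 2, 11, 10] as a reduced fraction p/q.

45343/1846

Using pₖ = aₖpₖ₋₁ + pₖ₋₂ and qₖ = aₖqₖ₋₁ + qₖ₋₂:
  k=0: a=24, p=24, q=1
  k=1: a=1, p=25, q=1
  k=2: a=1, p=49, q=2
  k=3: a=3, p=172, q=7
  k=4: a=2, p=393, q=16
  k=5: a=11, p=4495, q=183
  k=6: a=10, p=45343, q=1846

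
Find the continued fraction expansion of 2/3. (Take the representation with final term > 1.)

2 = 0×3 + 2
3 = 1×2 + 1
2 = 2×1 + 0  (stop)
So 2/3 = [0; 1, 2].

[0; 1, 2]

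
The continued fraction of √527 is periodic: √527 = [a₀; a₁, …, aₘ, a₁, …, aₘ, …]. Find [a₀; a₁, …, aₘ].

a₀ = ⌊√527⌋ = 22.
With m₀=0, d₀=1 and mₖ₊₁ = dₖaₖ − mₖ, dₖ₊₁ = (n − mₖ₊₁²)/dₖ, aₖ₊₁ = ⌊(a₀+mₖ₊₁)/dₖ₊₁⌋:
  k=1: m=22, d=43, a=1
  k=2: m=21, d=2, a=21
  k=3: m=21, d=43, a=1
  k=4: m=22, d=1, a=44
d=1 and a=2a₀=44 at k=4, so the next step gives (m, d) = (22, 43) again — its k=1 value — and the period has length 4.

[22; 1, 21, 1, 44]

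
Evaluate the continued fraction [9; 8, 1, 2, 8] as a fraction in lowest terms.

1978/217

Using pₖ = aₖpₖ₋₁ + pₖ₋₂ and qₖ = aₖqₖ₋₁ + qₖ₋₂:
  k=0: a=9, p=9, q=1
  k=1: a=8, p=73, q=8
  k=2: a=1, p=82, q=9
  k=3: a=2, p=237, q=26
  k=4: a=8, p=1978, q=217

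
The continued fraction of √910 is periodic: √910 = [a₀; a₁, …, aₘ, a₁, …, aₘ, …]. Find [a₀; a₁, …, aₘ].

[30; 6, 60]

a₀ = ⌊√910⌋ = 30.
With m₀=0, d₀=1 and mₖ₊₁ = dₖaₖ − mₖ, dₖ₊₁ = (n − mₖ₊₁²)/dₖ, aₖ₊₁ = ⌊(a₀+mₖ₊₁)/dₖ₊₁⌋:
  k=1: m=30, d=10, a=6
  k=2: m=30, d=1, a=60
d=1 and a=2a₀=60 at k=2, so the next step gives (m, d) = (30, 10) again — its k=1 value — and the period has length 2.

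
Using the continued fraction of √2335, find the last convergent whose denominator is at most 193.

4204/87

√2335 = [48; 3, 9, 3, 96, …] (period length 4).
Convergents:
  p_0/q_0 = 48/1
  p_1/q_1 = 145/3
  p_2/q_2 = 1353/28
  p_3/q_3 = 4204/87
  p_4/q_4 = 404937/8380
q_3 = 87 ≤ 193 < 8380 = q_4, so the answer is 4204/87.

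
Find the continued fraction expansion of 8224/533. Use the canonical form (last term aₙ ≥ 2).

8224 = 15*533 + 229
533 = 2*229 + 75
229 = 3*75 + 4
75 = 18*4 + 3
4 = 1*3 + 1
3 = 3*1 + 0  (stop)
So 8224/533 = [15; 2, 3, 18, 1, 3].

[15; 2, 3, 18, 1, 3]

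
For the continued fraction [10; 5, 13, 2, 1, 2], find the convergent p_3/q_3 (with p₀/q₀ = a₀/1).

1397/137

Using pₖ = aₖpₖ₋₁ + pₖ₋₂, qₖ = aₖqₖ₋₁ + qₖ₋₂ (with p₋₁=1, p₋₂=0, q₋₁=0, q₋₂=1):
  k=0: a=10, p=10, q=1
  k=1: a=5, p=51, q=5
  k=2: a=13, p=673, q=66
  k=3: a=2, p=1397, q=137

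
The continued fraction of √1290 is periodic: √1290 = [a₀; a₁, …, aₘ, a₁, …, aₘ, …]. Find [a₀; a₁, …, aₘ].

a₀ = ⌊√1290⌋ = 35.
With m₀=0, d₀=1 and mₖ₊₁ = dₖaₖ − mₖ, dₖ₊₁ = (n − mₖ₊₁²)/dₖ, aₖ₊₁ = ⌊(a₀+mₖ₊₁)/dₖ₊₁⌋:
  k=1: m=35, d=65, a=1
  k=2: m=30, d=6, a=10
  k=3: m=30, d=65, a=1
  k=4: m=35, d=1, a=70
d=1 and a=2a₀=70 at k=4, so the next step gives (m, d) = (35, 65) again — its k=1 value — and the period has length 4.

[35; 1, 10, 1, 70]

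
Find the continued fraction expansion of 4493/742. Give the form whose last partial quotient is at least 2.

[6; 18, 10, 4]

4493 = 6×742 + 41
742 = 18×41 + 4
41 = 10×4 + 1
4 = 4×1 + 0  (stop)
So 4493/742 = [6; 18, 10, 4].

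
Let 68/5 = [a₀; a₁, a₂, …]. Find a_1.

1

68 = 13·5 + 3   →  a_0 = 13
5 = 1·3 + 2   →  a_1 = 1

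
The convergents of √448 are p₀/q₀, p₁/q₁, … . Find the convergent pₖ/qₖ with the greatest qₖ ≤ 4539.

√448 = [21; 6, 42, …] (period length 2).
Convergents:
  p_0/q_0 = 21/1
  p_1/q_1 = 127/6
  p_2/q_2 = 5355/253
  p_3/q_3 = 32257/1524
  p_4/q_4 = 1360149/64261
q_3 = 1524 ≤ 4539 < 64261 = q_4, so the answer is 32257/1524.

32257/1524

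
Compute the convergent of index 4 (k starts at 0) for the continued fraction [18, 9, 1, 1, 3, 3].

1213/67

Using pₖ = aₖpₖ₋₁ + pₖ₋₂, qₖ = aₖqₖ₋₁ + qₖ₋₂ (with p₋₁=1, p₋₂=0, q₋₁=0, q₋₂=1):
  k=0: a=18, p=18, q=1
  k=1: a=9, p=163, q=9
  k=2: a=1, p=181, q=10
  k=3: a=1, p=344, q=19
  k=4: a=3, p=1213, q=67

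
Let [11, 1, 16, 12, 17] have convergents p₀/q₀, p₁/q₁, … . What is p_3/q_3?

2448/205

Using pₖ = aₖpₖ₋₁ + pₖ₋₂, qₖ = aₖqₖ₋₁ + qₖ₋₂ (with p₋₁=1, p₋₂=0, q₋₁=0, q₋₂=1):
  k=0: a=11, p=11, q=1
  k=1: a=1, p=12, q=1
  k=2: a=16, p=203, q=17
  k=3: a=12, p=2448, q=205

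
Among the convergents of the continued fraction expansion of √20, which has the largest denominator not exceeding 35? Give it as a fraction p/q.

√20 = [4; 2, 8, …] (period length 2).
Convergents:
  p_0/q_0 = 4/1
  p_1/q_1 = 9/2
  p_2/q_2 = 76/17
  p_3/q_3 = 161/36
q_2 = 17 ≤ 35 < 36 = q_3, so the answer is 76/17.

76/17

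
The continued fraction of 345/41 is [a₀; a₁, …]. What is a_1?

345 = 8·41 + 17   →  a_0 = 8
41 = 2·17 + 7   →  a_1 = 2

2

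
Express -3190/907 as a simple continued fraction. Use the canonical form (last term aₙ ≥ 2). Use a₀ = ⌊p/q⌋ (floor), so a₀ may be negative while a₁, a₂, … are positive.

-3190 = -4*907 + 438
907 = 2*438 + 31
438 = 14*31 + 4
31 = 7*4 + 3
4 = 1*3 + 1
3 = 3*1 + 0  (stop)
So -3190/907 = [-4; 2, 14, 7, 1, 3].

[-4; 2, 14, 7, 1, 3]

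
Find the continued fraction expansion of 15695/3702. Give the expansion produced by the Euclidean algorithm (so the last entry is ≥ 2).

15695 = 4*3702 + 887
3702 = 4*887 + 154
887 = 5*154 + 117
154 = 1*117 + 37
117 = 3*37 + 6
37 = 6*6 + 1
6 = 6*1 + 0  (stop)
So 15695/3702 = [4; 4, 5, 1, 3, 6, 6].

[4; 4, 5, 1, 3, 6, 6]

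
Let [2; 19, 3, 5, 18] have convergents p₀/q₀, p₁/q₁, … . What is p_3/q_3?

Using pₖ = aₖpₖ₋₁ + pₖ₋₂, qₖ = aₖqₖ₋₁ + qₖ₋₂ (with p₋₁=1, p₋₂=0, q₋₁=0, q₋₂=1):
  k=0: a=2, p=2, q=1
  k=1: a=19, p=39, q=19
  k=2: a=3, p=119, q=58
  k=3: a=5, p=634, q=309

634/309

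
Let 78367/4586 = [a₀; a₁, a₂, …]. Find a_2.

3

78367 = 17·4586 + 405   →  a_0 = 17
4586 = 11·405 + 131   →  a_1 = 11
405 = 3·131 + 12   →  a_2 = 3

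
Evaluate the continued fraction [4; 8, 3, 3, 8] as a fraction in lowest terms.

Using pₖ = aₖpₖ₋₁ + pₖ₋₂ and qₖ = aₖqₖ₋₁ + qₖ₋₂:
  k=0: a=4, p=4, q=1
  k=1: a=8, p=33, q=8
  k=2: a=3, p=103, q=25
  k=3: a=3, p=342, q=83
  k=4: a=8, p=2839, q=689

2839/689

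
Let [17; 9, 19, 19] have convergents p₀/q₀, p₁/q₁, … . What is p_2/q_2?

Using pₖ = aₖpₖ₋₁ + pₖ₋₂, qₖ = aₖqₖ₋₁ + qₖ₋₂ (with p₋₁=1, p₋₂=0, q₋₁=0, q₋₂=1):
  k=0: a=17, p=17, q=1
  k=1: a=9, p=154, q=9
  k=2: a=19, p=2943, q=172

2943/172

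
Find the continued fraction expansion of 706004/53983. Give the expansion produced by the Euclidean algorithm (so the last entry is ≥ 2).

[13; 12, 1, 3, 2, 16, 3, 9]

706004 = 13·53983 + 4225
53983 = 12·4225 + 3283
4225 = 1·3283 + 942
3283 = 3·942 + 457
942 = 2·457 + 28
457 = 16·28 + 9
28 = 3·9 + 1
9 = 9·1 + 0  (stop)
So 706004/53983 = [13; 12, 1, 3, 2, 16, 3, 9].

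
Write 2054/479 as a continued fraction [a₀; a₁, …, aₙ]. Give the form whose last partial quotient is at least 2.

2054 = 4*479 + 138
479 = 3*138 + 65
138 = 2*65 + 8
65 = 8*8 + 1
8 = 8*1 + 0  (stop)
So 2054/479 = [4; 3, 2, 8, 8].

[4; 3, 2, 8, 8]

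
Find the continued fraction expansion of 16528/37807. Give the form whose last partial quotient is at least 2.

16528 = 0×37807 + 16528
37807 = 2×16528 + 4751
16528 = 3×4751 + 2275
4751 = 2×2275 + 201
2275 = 11×201 + 64
201 = 3×64 + 9
64 = 7×9 + 1
9 = 9×1 + 0  (stop)
So 16528/37807 = [0; 2, 3, 2, 11, 3, 7, 9].

[0; 2, 3, 2, 11, 3, 7, 9]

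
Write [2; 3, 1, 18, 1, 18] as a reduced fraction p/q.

3373/1497

Using pₖ = aₖpₖ₋₁ + pₖ₋₂ and qₖ = aₖqₖ₋₁ + qₖ₋₂:
  k=0: a=2, p=2, q=1
  k=1: a=3, p=7, q=3
  k=2: a=1, p=9, q=4
  k=3: a=18, p=169, q=75
  k=4: a=1, p=178, q=79
  k=5: a=18, p=3373, q=1497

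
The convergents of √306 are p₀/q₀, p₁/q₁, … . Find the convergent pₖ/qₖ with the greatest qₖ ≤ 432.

2449/140

√306 = [17; 2, 34, …] (period length 2).
Convergents:
  p_0/q_0 = 17/1
  p_1/q_1 = 35/2
  p_2/q_2 = 1207/69
  p_3/q_3 = 2449/140
  p_4/q_4 = 84473/4829
q_3 = 140 ≤ 432 < 4829 = q_4, so the answer is 2449/140.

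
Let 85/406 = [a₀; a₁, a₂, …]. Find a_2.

85 = 0·406 + 85   →  a_0 = 0
406 = 4·85 + 66   →  a_1 = 4
85 = 1·66 + 19   →  a_2 = 1

1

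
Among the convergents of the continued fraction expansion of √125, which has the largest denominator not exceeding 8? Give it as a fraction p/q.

√125 = [11; 5, 1, 1, 5, 22, …] (period length 5).
Convergents:
  p_0/q_0 = 11/1
  p_1/q_1 = 56/5
  p_2/q_2 = 67/6
  p_3/q_3 = 123/11
q_2 = 6 ≤ 8 < 11 = q_3, so the answer is 67/6.

67/6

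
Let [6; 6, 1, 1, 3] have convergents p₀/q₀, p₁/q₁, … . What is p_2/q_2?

43/7

Using pₖ = aₖpₖ₋₁ + pₖ₋₂, qₖ = aₖqₖ₋₁ + qₖ₋₂ (with p₋₁=1, p₋₂=0, q₋₁=0, q₋₂=1):
  k=0: a=6, p=6, q=1
  k=1: a=6, p=37, q=6
  k=2: a=1, p=43, q=7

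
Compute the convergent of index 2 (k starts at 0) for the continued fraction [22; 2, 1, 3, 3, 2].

Using pₖ = aₖpₖ₋₁ + pₖ₋₂, qₖ = aₖqₖ₋₁ + qₖ₋₂ (with p₋₁=1, p₋₂=0, q₋₁=0, q₋₂=1):
  k=0: a=22, p=22, q=1
  k=1: a=2, p=45, q=2
  k=2: a=1, p=67, q=3

67/3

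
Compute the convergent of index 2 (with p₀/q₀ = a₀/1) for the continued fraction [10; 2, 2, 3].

52/5

Using pₖ = aₖpₖ₋₁ + pₖ₋₂, qₖ = aₖqₖ₋₁ + qₖ₋₂ (with p₋₁=1, p₋₂=0, q₋₁=0, q₋₂=1):
  k=0: a=10, p=10, q=1
  k=1: a=2, p=21, q=2
  k=2: a=2, p=52, q=5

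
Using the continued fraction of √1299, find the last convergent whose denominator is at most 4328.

√1299 = [36; 24, 72, …] (period length 2).
Convergents:
  p_0/q_0 = 36/1
  p_1/q_1 = 865/24
  p_2/q_2 = 62316/1729
  p_3/q_3 = 1496449/41520
q_2 = 1729 ≤ 4328 < 41520 = q_3, so the answer is 62316/1729.

62316/1729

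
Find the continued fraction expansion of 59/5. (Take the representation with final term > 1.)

59 = 11·5 + 4
5 = 1·4 + 1
4 = 4·1 + 0  (stop)
So 59/5 = [11; 1, 4].

[11; 1, 4]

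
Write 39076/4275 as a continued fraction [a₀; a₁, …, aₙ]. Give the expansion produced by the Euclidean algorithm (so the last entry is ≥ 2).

39076 = 9×4275 + 601
4275 = 7×601 + 68
601 = 8×68 + 57
68 = 1×57 + 11
57 = 5×11 + 2
11 = 5×2 + 1
2 = 2×1 + 0  (stop)
So 39076/4275 = [9; 7, 8, 1, 5, 5, 2].

[9; 7, 8, 1, 5, 5, 2]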